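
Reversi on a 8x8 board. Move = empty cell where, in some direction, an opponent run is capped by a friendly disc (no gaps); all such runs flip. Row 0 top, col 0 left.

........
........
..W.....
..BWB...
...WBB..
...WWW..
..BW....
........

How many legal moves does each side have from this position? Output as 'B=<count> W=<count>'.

Answer: B=8 W=10

Derivation:
-- B to move --
(1,1): flips 2 -> legal
(1,2): flips 1 -> legal
(1,3): no bracket -> illegal
(2,1): no bracket -> illegal
(2,3): no bracket -> illegal
(2,4): no bracket -> illegal
(3,1): no bracket -> illegal
(4,2): flips 1 -> legal
(4,6): no bracket -> illegal
(5,2): flips 1 -> legal
(5,6): no bracket -> illegal
(6,4): flips 2 -> legal
(6,5): flips 3 -> legal
(6,6): flips 1 -> legal
(7,2): flips 2 -> legal
(7,3): no bracket -> illegal
(7,4): no bracket -> illegal
B mobility = 8
-- W to move --
(2,1): flips 1 -> legal
(2,3): no bracket -> illegal
(2,4): flips 2 -> legal
(2,5): flips 1 -> legal
(3,1): flips 1 -> legal
(3,5): flips 3 -> legal
(3,6): flips 1 -> legal
(4,1): no bracket -> illegal
(4,2): flips 1 -> legal
(4,6): flips 2 -> legal
(5,1): no bracket -> illegal
(5,2): no bracket -> illegal
(5,6): no bracket -> illegal
(6,1): flips 1 -> legal
(7,1): flips 1 -> legal
(7,2): no bracket -> illegal
(7,3): no bracket -> illegal
W mobility = 10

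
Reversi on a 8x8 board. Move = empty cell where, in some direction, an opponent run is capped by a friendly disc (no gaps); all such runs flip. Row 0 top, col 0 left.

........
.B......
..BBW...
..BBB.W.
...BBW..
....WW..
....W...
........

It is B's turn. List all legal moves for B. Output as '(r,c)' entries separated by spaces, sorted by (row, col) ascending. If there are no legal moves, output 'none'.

Answer: (1,4) (1,5) (2,5) (4,6) (5,6) (6,5) (6,6) (7,4)

Derivation:
(1,3): no bracket -> illegal
(1,4): flips 1 -> legal
(1,5): flips 1 -> legal
(2,5): flips 1 -> legal
(2,6): no bracket -> illegal
(2,7): no bracket -> illegal
(3,5): no bracket -> illegal
(3,7): no bracket -> illegal
(4,6): flips 1 -> legal
(4,7): no bracket -> illegal
(5,3): no bracket -> illegal
(5,6): flips 1 -> legal
(6,3): no bracket -> illegal
(6,5): flips 1 -> legal
(6,6): flips 1 -> legal
(7,3): no bracket -> illegal
(7,4): flips 2 -> legal
(7,5): no bracket -> illegal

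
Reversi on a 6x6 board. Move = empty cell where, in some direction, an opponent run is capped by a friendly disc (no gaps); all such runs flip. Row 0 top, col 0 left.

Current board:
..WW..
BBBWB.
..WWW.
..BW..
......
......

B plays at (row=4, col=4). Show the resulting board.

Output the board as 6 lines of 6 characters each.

Answer: ..WW..
BBBWB.
..BWW.
..BB..
....B.
......

Derivation:
Place B at (4,4); scan 8 dirs for brackets.
Dir NW: opp run (3,3) (2,2) capped by B -> flip
Dir N: first cell '.' (not opp) -> no flip
Dir NE: first cell '.' (not opp) -> no flip
Dir W: first cell '.' (not opp) -> no flip
Dir E: first cell '.' (not opp) -> no flip
Dir SW: first cell '.' (not opp) -> no flip
Dir S: first cell '.' (not opp) -> no flip
Dir SE: first cell '.' (not opp) -> no flip
All flips: (2,2) (3,3)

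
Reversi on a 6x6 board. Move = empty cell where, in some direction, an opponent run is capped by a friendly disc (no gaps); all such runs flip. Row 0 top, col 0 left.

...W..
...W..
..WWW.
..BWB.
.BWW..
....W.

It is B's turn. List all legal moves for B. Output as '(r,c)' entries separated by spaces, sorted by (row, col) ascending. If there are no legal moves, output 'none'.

(0,2): no bracket -> illegal
(0,4): no bracket -> illegal
(1,1): no bracket -> illegal
(1,2): flips 2 -> legal
(1,4): flips 2 -> legal
(1,5): no bracket -> illegal
(2,1): no bracket -> illegal
(2,5): no bracket -> illegal
(3,1): no bracket -> illegal
(3,5): no bracket -> illegal
(4,4): flips 2 -> legal
(4,5): no bracket -> illegal
(5,1): no bracket -> illegal
(5,2): flips 2 -> legal
(5,3): no bracket -> illegal
(5,5): no bracket -> illegal

Answer: (1,2) (1,4) (4,4) (5,2)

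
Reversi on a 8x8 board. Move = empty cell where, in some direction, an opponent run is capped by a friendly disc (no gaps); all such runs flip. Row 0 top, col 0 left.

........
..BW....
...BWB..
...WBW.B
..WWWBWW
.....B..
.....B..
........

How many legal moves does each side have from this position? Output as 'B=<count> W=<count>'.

Answer: B=10 W=9

Derivation:
-- B to move --
(0,2): no bracket -> illegal
(0,3): flips 1 -> legal
(0,4): no bracket -> illegal
(1,4): flips 2 -> legal
(1,5): no bracket -> illegal
(2,2): flips 2 -> legal
(2,6): no bracket -> illegal
(3,1): no bracket -> illegal
(3,2): flips 1 -> legal
(3,6): flips 1 -> legal
(4,1): flips 3 -> legal
(5,1): no bracket -> illegal
(5,2): flips 1 -> legal
(5,3): flips 2 -> legal
(5,4): flips 1 -> legal
(5,6): no bracket -> illegal
(5,7): flips 1 -> legal
B mobility = 10
-- W to move --
(0,1): no bracket -> illegal
(0,2): no bracket -> illegal
(0,3): no bracket -> illegal
(1,1): flips 1 -> legal
(1,4): no bracket -> illegal
(1,5): flips 1 -> legal
(1,6): flips 2 -> legal
(2,1): no bracket -> illegal
(2,2): flips 1 -> legal
(2,6): flips 1 -> legal
(2,7): flips 1 -> legal
(3,2): no bracket -> illegal
(3,6): no bracket -> illegal
(5,4): no bracket -> illegal
(5,6): no bracket -> illegal
(6,4): flips 1 -> legal
(6,6): flips 1 -> legal
(7,4): no bracket -> illegal
(7,5): flips 3 -> legal
(7,6): no bracket -> illegal
W mobility = 9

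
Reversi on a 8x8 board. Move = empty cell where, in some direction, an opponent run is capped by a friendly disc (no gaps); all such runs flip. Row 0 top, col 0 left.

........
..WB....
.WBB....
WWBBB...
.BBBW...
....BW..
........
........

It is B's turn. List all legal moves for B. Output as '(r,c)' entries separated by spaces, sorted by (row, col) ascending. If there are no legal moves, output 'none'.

(0,1): flips 1 -> legal
(0,2): flips 1 -> legal
(0,3): no bracket -> illegal
(1,0): flips 1 -> legal
(1,1): flips 3 -> legal
(2,0): flips 2 -> legal
(3,5): no bracket -> illegal
(4,0): flips 1 -> legal
(4,5): flips 1 -> legal
(4,6): no bracket -> illegal
(5,3): no bracket -> illegal
(5,6): flips 1 -> legal
(6,4): no bracket -> illegal
(6,5): no bracket -> illegal
(6,6): flips 2 -> legal

Answer: (0,1) (0,2) (1,0) (1,1) (2,0) (4,0) (4,5) (5,6) (6,6)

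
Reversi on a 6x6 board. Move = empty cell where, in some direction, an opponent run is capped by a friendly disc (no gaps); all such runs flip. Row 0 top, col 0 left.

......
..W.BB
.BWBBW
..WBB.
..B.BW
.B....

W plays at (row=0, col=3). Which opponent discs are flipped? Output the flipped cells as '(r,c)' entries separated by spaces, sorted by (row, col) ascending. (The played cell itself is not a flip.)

Dir NW: edge -> no flip
Dir N: edge -> no flip
Dir NE: edge -> no flip
Dir W: first cell '.' (not opp) -> no flip
Dir E: first cell '.' (not opp) -> no flip
Dir SW: first cell 'W' (not opp) -> no flip
Dir S: first cell '.' (not opp) -> no flip
Dir SE: opp run (1,4) capped by W -> flip

Answer: (1,4)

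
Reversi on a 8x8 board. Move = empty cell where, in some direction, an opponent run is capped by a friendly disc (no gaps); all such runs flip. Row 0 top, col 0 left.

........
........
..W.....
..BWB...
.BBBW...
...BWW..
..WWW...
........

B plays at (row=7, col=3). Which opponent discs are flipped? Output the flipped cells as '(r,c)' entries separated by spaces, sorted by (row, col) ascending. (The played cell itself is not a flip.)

Answer: (6,3)

Derivation:
Dir NW: opp run (6,2), next='.' -> no flip
Dir N: opp run (6,3) capped by B -> flip
Dir NE: opp run (6,4) (5,5), next='.' -> no flip
Dir W: first cell '.' (not opp) -> no flip
Dir E: first cell '.' (not opp) -> no flip
Dir SW: edge -> no flip
Dir S: edge -> no flip
Dir SE: edge -> no flip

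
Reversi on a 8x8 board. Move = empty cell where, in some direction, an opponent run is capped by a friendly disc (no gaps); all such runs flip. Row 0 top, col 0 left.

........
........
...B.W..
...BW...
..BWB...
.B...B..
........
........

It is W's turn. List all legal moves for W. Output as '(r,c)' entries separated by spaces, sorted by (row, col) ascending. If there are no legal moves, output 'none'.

Answer: (1,2) (1,3) (3,2) (4,1) (4,5) (5,4)

Derivation:
(1,2): flips 1 -> legal
(1,3): flips 2 -> legal
(1,4): no bracket -> illegal
(2,2): no bracket -> illegal
(2,4): no bracket -> illegal
(3,1): no bracket -> illegal
(3,2): flips 1 -> legal
(3,5): no bracket -> illegal
(4,0): no bracket -> illegal
(4,1): flips 1 -> legal
(4,5): flips 1 -> legal
(4,6): no bracket -> illegal
(5,0): no bracket -> illegal
(5,2): no bracket -> illegal
(5,3): no bracket -> illegal
(5,4): flips 1 -> legal
(5,6): no bracket -> illegal
(6,0): no bracket -> illegal
(6,1): no bracket -> illegal
(6,2): no bracket -> illegal
(6,4): no bracket -> illegal
(6,5): no bracket -> illegal
(6,6): no bracket -> illegal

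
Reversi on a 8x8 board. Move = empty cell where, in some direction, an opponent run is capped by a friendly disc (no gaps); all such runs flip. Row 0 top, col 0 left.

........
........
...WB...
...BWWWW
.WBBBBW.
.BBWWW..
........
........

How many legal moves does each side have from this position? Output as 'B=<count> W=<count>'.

-- B to move --
(1,2): flips 2 -> legal
(1,3): flips 1 -> legal
(1,4): no bracket -> illegal
(2,2): flips 1 -> legal
(2,5): flips 2 -> legal
(2,6): flips 1 -> legal
(2,7): flips 1 -> legal
(3,0): flips 1 -> legal
(3,1): flips 1 -> legal
(3,2): no bracket -> illegal
(4,0): flips 1 -> legal
(4,7): flips 1 -> legal
(5,0): no bracket -> illegal
(5,6): flips 3 -> legal
(5,7): flips 2 -> legal
(6,2): flips 1 -> legal
(6,3): flips 2 -> legal
(6,4): flips 2 -> legal
(6,5): flips 2 -> legal
(6,6): flips 1 -> legal
B mobility = 17
-- W to move --
(1,3): flips 1 -> legal
(1,4): flips 1 -> legal
(1,5): no bracket -> illegal
(2,2): flips 2 -> legal
(2,5): flips 1 -> legal
(3,1): flips 1 -> legal
(3,2): flips 2 -> legal
(4,0): no bracket -> illegal
(5,0): flips 2 -> legal
(5,6): flips 1 -> legal
(6,0): no bracket -> illegal
(6,1): flips 3 -> legal
(6,2): no bracket -> illegal
(6,3): flips 1 -> legal
W mobility = 10

Answer: B=17 W=10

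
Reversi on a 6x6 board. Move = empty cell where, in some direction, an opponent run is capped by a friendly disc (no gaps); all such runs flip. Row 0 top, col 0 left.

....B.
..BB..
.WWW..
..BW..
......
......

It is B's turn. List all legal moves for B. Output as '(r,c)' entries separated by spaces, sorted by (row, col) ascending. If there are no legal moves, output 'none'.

Answer: (1,0) (1,4) (3,0) (3,1) (3,4) (4,3)

Derivation:
(1,0): flips 1 -> legal
(1,1): no bracket -> illegal
(1,4): flips 1 -> legal
(2,0): no bracket -> illegal
(2,4): no bracket -> illegal
(3,0): flips 1 -> legal
(3,1): flips 1 -> legal
(3,4): flips 2 -> legal
(4,2): no bracket -> illegal
(4,3): flips 2 -> legal
(4,4): no bracket -> illegal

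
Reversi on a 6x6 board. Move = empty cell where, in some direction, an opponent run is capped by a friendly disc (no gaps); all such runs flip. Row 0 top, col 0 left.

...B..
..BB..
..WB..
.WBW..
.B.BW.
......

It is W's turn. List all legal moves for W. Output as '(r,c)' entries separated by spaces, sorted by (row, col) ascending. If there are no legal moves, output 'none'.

(0,1): no bracket -> illegal
(0,2): flips 1 -> legal
(0,4): flips 1 -> legal
(1,1): no bracket -> illegal
(1,4): no bracket -> illegal
(2,1): no bracket -> illegal
(2,4): flips 1 -> legal
(3,0): no bracket -> illegal
(3,4): no bracket -> illegal
(4,0): no bracket -> illegal
(4,2): flips 2 -> legal
(5,0): no bracket -> illegal
(5,1): flips 1 -> legal
(5,2): no bracket -> illegal
(5,3): flips 1 -> legal
(5,4): no bracket -> illegal

Answer: (0,2) (0,4) (2,4) (4,2) (5,1) (5,3)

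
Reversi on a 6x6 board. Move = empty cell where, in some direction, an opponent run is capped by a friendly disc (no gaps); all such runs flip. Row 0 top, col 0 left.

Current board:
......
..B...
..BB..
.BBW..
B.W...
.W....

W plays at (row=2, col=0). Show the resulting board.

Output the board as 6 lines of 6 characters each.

Answer: ......
..B...
W.BB..
.WBW..
B.W...
.W....

Derivation:
Place W at (2,0); scan 8 dirs for brackets.
Dir NW: edge -> no flip
Dir N: first cell '.' (not opp) -> no flip
Dir NE: first cell '.' (not opp) -> no flip
Dir W: edge -> no flip
Dir E: first cell '.' (not opp) -> no flip
Dir SW: edge -> no flip
Dir S: first cell '.' (not opp) -> no flip
Dir SE: opp run (3,1) capped by W -> flip
All flips: (3,1)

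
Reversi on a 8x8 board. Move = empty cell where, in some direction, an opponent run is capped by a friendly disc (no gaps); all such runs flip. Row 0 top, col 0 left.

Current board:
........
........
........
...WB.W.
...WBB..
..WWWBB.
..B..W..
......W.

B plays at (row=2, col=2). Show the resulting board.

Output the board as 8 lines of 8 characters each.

Place B at (2,2); scan 8 dirs for brackets.
Dir NW: first cell '.' (not opp) -> no flip
Dir N: first cell '.' (not opp) -> no flip
Dir NE: first cell '.' (not opp) -> no flip
Dir W: first cell '.' (not opp) -> no flip
Dir E: first cell '.' (not opp) -> no flip
Dir SW: first cell '.' (not opp) -> no flip
Dir S: first cell '.' (not opp) -> no flip
Dir SE: opp run (3,3) capped by B -> flip
All flips: (3,3)

Answer: ........
........
..B.....
...BB.W.
...WBB..
..WWWBB.
..B..W..
......W.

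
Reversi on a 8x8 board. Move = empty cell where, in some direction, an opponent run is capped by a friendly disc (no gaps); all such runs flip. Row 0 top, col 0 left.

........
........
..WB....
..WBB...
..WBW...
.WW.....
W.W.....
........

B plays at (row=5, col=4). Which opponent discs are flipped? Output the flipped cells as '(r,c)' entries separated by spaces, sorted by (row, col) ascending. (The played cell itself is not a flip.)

Dir NW: first cell 'B' (not opp) -> no flip
Dir N: opp run (4,4) capped by B -> flip
Dir NE: first cell '.' (not opp) -> no flip
Dir W: first cell '.' (not opp) -> no flip
Dir E: first cell '.' (not opp) -> no flip
Dir SW: first cell '.' (not opp) -> no flip
Dir S: first cell '.' (not opp) -> no flip
Dir SE: first cell '.' (not opp) -> no flip

Answer: (4,4)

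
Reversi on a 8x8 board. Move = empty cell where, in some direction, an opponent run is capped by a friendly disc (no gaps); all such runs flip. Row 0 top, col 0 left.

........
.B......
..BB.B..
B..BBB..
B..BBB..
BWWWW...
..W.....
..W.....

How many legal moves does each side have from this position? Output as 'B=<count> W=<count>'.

Answer: B=7 W=6

Derivation:
-- B to move --
(4,1): no bracket -> illegal
(4,2): no bracket -> illegal
(5,5): flips 4 -> legal
(6,0): no bracket -> illegal
(6,1): flips 1 -> legal
(6,3): flips 2 -> legal
(6,4): flips 1 -> legal
(6,5): flips 1 -> legal
(7,1): flips 2 -> legal
(7,3): flips 2 -> legal
B mobility = 7
-- W to move --
(0,0): no bracket -> illegal
(0,1): no bracket -> illegal
(0,2): no bracket -> illegal
(1,0): no bracket -> illegal
(1,2): no bracket -> illegal
(1,3): flips 3 -> legal
(1,4): no bracket -> illegal
(1,5): no bracket -> illegal
(1,6): flips 3 -> legal
(2,0): no bracket -> illegal
(2,1): no bracket -> illegal
(2,4): flips 2 -> legal
(2,6): flips 2 -> legal
(3,1): no bracket -> illegal
(3,2): flips 1 -> legal
(3,6): flips 1 -> legal
(4,1): no bracket -> illegal
(4,2): no bracket -> illegal
(4,6): no bracket -> illegal
(5,5): no bracket -> illegal
(5,6): no bracket -> illegal
(6,0): no bracket -> illegal
(6,1): no bracket -> illegal
W mobility = 6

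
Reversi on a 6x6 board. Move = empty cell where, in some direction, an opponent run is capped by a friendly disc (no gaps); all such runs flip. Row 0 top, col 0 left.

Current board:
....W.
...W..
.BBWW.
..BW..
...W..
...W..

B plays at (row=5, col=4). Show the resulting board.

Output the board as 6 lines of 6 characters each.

Place B at (5,4); scan 8 dirs for brackets.
Dir NW: opp run (4,3) capped by B -> flip
Dir N: first cell '.' (not opp) -> no flip
Dir NE: first cell '.' (not opp) -> no flip
Dir W: opp run (5,3), next='.' -> no flip
Dir E: first cell '.' (not opp) -> no flip
Dir SW: edge -> no flip
Dir S: edge -> no flip
Dir SE: edge -> no flip
All flips: (4,3)

Answer: ....W.
...W..
.BBWW.
..BW..
...B..
...WB.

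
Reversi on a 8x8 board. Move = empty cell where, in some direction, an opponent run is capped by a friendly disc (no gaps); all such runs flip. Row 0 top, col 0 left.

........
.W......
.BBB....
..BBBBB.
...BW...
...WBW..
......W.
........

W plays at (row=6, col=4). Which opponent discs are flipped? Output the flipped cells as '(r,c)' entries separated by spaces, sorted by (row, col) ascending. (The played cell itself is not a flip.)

Answer: (5,4)

Derivation:
Dir NW: first cell 'W' (not opp) -> no flip
Dir N: opp run (5,4) capped by W -> flip
Dir NE: first cell 'W' (not opp) -> no flip
Dir W: first cell '.' (not opp) -> no flip
Dir E: first cell '.' (not opp) -> no flip
Dir SW: first cell '.' (not opp) -> no flip
Dir S: first cell '.' (not opp) -> no flip
Dir SE: first cell '.' (not opp) -> no flip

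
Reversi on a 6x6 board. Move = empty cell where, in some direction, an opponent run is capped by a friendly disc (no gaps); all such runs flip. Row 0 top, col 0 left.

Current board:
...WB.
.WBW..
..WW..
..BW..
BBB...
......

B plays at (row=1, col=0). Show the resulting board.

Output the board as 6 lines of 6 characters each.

Place B at (1,0); scan 8 dirs for brackets.
Dir NW: edge -> no flip
Dir N: first cell '.' (not opp) -> no flip
Dir NE: first cell '.' (not opp) -> no flip
Dir W: edge -> no flip
Dir E: opp run (1,1) capped by B -> flip
Dir SW: edge -> no flip
Dir S: first cell '.' (not opp) -> no flip
Dir SE: first cell '.' (not opp) -> no flip
All flips: (1,1)

Answer: ...WB.
BBBW..
..WW..
..BW..
BBB...
......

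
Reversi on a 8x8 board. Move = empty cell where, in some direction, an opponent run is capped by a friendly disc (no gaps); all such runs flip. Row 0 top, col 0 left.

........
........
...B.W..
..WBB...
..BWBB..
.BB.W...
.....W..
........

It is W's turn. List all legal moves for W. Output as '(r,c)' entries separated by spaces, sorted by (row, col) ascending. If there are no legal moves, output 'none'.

Answer: (1,3) (1,4) (2,4) (3,5) (3,6) (4,1) (4,6) (6,1) (6,2)

Derivation:
(1,2): no bracket -> illegal
(1,3): flips 2 -> legal
(1,4): flips 1 -> legal
(2,2): no bracket -> illegal
(2,4): flips 2 -> legal
(3,1): no bracket -> illegal
(3,5): flips 2 -> legal
(3,6): flips 1 -> legal
(4,0): no bracket -> illegal
(4,1): flips 1 -> legal
(4,6): flips 2 -> legal
(5,0): no bracket -> illegal
(5,3): no bracket -> illegal
(5,5): no bracket -> illegal
(5,6): no bracket -> illegal
(6,0): no bracket -> illegal
(6,1): flips 1 -> legal
(6,2): flips 2 -> legal
(6,3): no bracket -> illegal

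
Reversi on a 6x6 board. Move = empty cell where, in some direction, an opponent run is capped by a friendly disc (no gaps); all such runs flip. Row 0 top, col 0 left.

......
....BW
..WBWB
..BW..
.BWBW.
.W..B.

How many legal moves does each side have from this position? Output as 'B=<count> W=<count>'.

-- B to move --
(0,4): no bracket -> illegal
(0,5): flips 1 -> legal
(1,1): no bracket -> illegal
(1,2): flips 1 -> legal
(1,3): no bracket -> illegal
(2,1): flips 1 -> legal
(3,1): no bracket -> illegal
(3,4): flips 3 -> legal
(3,5): no bracket -> illegal
(4,0): no bracket -> illegal
(4,5): flips 1 -> legal
(5,0): no bracket -> illegal
(5,2): flips 1 -> legal
(5,3): no bracket -> illegal
(5,5): no bracket -> illegal
B mobility = 6
-- W to move --
(0,3): no bracket -> illegal
(0,4): flips 1 -> legal
(0,5): no bracket -> illegal
(1,2): no bracket -> illegal
(1,3): flips 2 -> legal
(2,1): no bracket -> illegal
(3,0): no bracket -> illegal
(3,1): flips 2 -> legal
(3,4): no bracket -> illegal
(3,5): flips 1 -> legal
(4,0): flips 1 -> legal
(4,5): no bracket -> illegal
(5,0): no bracket -> illegal
(5,2): no bracket -> illegal
(5,3): flips 1 -> legal
(5,5): no bracket -> illegal
W mobility = 6

Answer: B=6 W=6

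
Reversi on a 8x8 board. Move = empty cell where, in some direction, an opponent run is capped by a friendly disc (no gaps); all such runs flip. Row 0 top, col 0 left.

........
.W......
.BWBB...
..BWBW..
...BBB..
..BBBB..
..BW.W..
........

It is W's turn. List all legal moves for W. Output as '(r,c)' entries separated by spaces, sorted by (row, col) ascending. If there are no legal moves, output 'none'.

(1,0): flips 4 -> legal
(1,2): no bracket -> illegal
(1,3): flips 2 -> legal
(1,4): no bracket -> illegal
(1,5): flips 1 -> legal
(2,0): flips 1 -> legal
(2,5): flips 2 -> legal
(3,0): no bracket -> illegal
(3,1): flips 2 -> legal
(3,6): flips 2 -> legal
(4,1): flips 1 -> legal
(4,2): flips 1 -> legal
(4,6): no bracket -> illegal
(5,1): no bracket -> illegal
(5,6): no bracket -> illegal
(6,1): flips 1 -> legal
(6,4): no bracket -> illegal
(6,6): flips 2 -> legal
(7,1): flips 3 -> legal
(7,2): no bracket -> illegal
(7,3): no bracket -> illegal

Answer: (1,0) (1,3) (1,5) (2,0) (2,5) (3,1) (3,6) (4,1) (4,2) (6,1) (6,6) (7,1)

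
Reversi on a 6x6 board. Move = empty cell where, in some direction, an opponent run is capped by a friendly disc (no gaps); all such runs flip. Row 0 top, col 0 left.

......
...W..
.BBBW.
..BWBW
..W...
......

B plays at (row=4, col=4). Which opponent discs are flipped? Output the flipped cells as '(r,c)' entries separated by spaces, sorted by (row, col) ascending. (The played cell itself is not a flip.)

Answer: (3,3)

Derivation:
Dir NW: opp run (3,3) capped by B -> flip
Dir N: first cell 'B' (not opp) -> no flip
Dir NE: opp run (3,5), next=edge -> no flip
Dir W: first cell '.' (not opp) -> no flip
Dir E: first cell '.' (not opp) -> no flip
Dir SW: first cell '.' (not opp) -> no flip
Dir S: first cell '.' (not opp) -> no flip
Dir SE: first cell '.' (not opp) -> no flip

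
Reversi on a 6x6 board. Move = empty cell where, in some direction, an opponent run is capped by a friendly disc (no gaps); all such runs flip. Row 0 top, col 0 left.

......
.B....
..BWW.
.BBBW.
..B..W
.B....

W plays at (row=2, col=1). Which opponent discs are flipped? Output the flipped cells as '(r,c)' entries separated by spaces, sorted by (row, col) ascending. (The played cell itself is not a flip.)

Dir NW: first cell '.' (not opp) -> no flip
Dir N: opp run (1,1), next='.' -> no flip
Dir NE: first cell '.' (not opp) -> no flip
Dir W: first cell '.' (not opp) -> no flip
Dir E: opp run (2,2) capped by W -> flip
Dir SW: first cell '.' (not opp) -> no flip
Dir S: opp run (3,1), next='.' -> no flip
Dir SE: opp run (3,2), next='.' -> no flip

Answer: (2,2)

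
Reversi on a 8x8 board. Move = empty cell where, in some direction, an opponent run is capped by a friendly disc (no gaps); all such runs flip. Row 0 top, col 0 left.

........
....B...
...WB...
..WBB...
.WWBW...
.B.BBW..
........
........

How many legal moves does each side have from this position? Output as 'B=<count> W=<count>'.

-- B to move --
(1,2): flips 1 -> legal
(1,3): flips 1 -> legal
(2,1): flips 1 -> legal
(2,2): flips 1 -> legal
(3,0): no bracket -> illegal
(3,1): flips 3 -> legal
(3,5): flips 1 -> legal
(4,0): flips 2 -> legal
(4,5): flips 1 -> legal
(4,6): no bracket -> illegal
(5,0): flips 3 -> legal
(5,2): no bracket -> illegal
(5,6): flips 1 -> legal
(6,4): no bracket -> illegal
(6,5): no bracket -> illegal
(6,6): flips 2 -> legal
B mobility = 11
-- W to move --
(0,3): no bracket -> illegal
(0,4): flips 3 -> legal
(0,5): flips 1 -> legal
(1,3): no bracket -> illegal
(1,5): flips 2 -> legal
(2,2): flips 1 -> legal
(2,5): flips 1 -> legal
(3,5): flips 2 -> legal
(4,0): no bracket -> illegal
(4,5): flips 1 -> legal
(5,0): no bracket -> illegal
(5,2): flips 2 -> legal
(6,0): flips 1 -> legal
(6,1): flips 1 -> legal
(6,2): flips 1 -> legal
(6,3): flips 3 -> legal
(6,4): flips 2 -> legal
(6,5): flips 2 -> legal
W mobility = 14

Answer: B=11 W=14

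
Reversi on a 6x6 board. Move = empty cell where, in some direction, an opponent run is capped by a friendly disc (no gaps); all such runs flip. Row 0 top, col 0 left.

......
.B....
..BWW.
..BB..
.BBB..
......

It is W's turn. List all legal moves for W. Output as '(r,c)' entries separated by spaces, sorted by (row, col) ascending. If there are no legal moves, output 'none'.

(0,0): no bracket -> illegal
(0,1): no bracket -> illegal
(0,2): no bracket -> illegal
(1,0): no bracket -> illegal
(1,2): no bracket -> illegal
(1,3): no bracket -> illegal
(2,0): no bracket -> illegal
(2,1): flips 1 -> legal
(3,0): no bracket -> illegal
(3,1): no bracket -> illegal
(3,4): no bracket -> illegal
(4,0): no bracket -> illegal
(4,4): no bracket -> illegal
(5,0): flips 2 -> legal
(5,1): flips 2 -> legal
(5,2): no bracket -> illegal
(5,3): flips 2 -> legal
(5,4): no bracket -> illegal

Answer: (2,1) (5,0) (5,1) (5,3)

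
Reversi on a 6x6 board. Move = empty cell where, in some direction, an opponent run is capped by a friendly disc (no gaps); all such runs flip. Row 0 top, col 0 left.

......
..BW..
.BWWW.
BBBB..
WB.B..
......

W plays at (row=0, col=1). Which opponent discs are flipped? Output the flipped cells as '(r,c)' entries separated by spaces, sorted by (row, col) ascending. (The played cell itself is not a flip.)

Answer: (1,2)

Derivation:
Dir NW: edge -> no flip
Dir N: edge -> no flip
Dir NE: edge -> no flip
Dir W: first cell '.' (not opp) -> no flip
Dir E: first cell '.' (not opp) -> no flip
Dir SW: first cell '.' (not opp) -> no flip
Dir S: first cell '.' (not opp) -> no flip
Dir SE: opp run (1,2) capped by W -> flip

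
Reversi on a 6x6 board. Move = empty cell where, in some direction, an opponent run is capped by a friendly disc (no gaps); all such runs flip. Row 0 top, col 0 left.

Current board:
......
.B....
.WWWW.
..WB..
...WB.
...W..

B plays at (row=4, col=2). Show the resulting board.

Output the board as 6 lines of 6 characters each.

Answer: ......
.B....
.WWWW.
..WB..
..BBB.
...W..

Derivation:
Place B at (4,2); scan 8 dirs for brackets.
Dir NW: first cell '.' (not opp) -> no flip
Dir N: opp run (3,2) (2,2), next='.' -> no flip
Dir NE: first cell 'B' (not opp) -> no flip
Dir W: first cell '.' (not opp) -> no flip
Dir E: opp run (4,3) capped by B -> flip
Dir SW: first cell '.' (not opp) -> no flip
Dir S: first cell '.' (not opp) -> no flip
Dir SE: opp run (5,3), next=edge -> no flip
All flips: (4,3)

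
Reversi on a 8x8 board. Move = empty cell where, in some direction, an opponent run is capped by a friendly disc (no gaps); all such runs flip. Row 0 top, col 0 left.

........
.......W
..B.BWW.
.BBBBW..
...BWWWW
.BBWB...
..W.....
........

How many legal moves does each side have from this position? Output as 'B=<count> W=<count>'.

Answer: B=9 W=12

Derivation:
-- B to move --
(0,6): no bracket -> illegal
(0,7): no bracket -> illegal
(1,4): no bracket -> illegal
(1,5): no bracket -> illegal
(1,6): flips 1 -> legal
(2,7): flips 2 -> legal
(3,6): flips 2 -> legal
(3,7): no bracket -> illegal
(4,2): no bracket -> illegal
(5,5): flips 1 -> legal
(5,6): flips 1 -> legal
(5,7): flips 2 -> legal
(6,1): no bracket -> illegal
(6,3): flips 1 -> legal
(6,4): no bracket -> illegal
(7,1): no bracket -> illegal
(7,2): flips 1 -> legal
(7,3): flips 1 -> legal
B mobility = 9
-- W to move --
(1,1): flips 2 -> legal
(1,2): no bracket -> illegal
(1,3): flips 1 -> legal
(1,4): flips 2 -> legal
(1,5): no bracket -> illegal
(2,0): no bracket -> illegal
(2,1): no bracket -> illegal
(2,3): flips 4 -> legal
(3,0): flips 4 -> legal
(4,0): flips 1 -> legal
(4,1): no bracket -> illegal
(4,2): flips 2 -> legal
(5,0): flips 2 -> legal
(5,5): flips 1 -> legal
(6,0): no bracket -> illegal
(6,1): flips 3 -> legal
(6,3): flips 1 -> legal
(6,4): flips 1 -> legal
(6,5): no bracket -> illegal
W mobility = 12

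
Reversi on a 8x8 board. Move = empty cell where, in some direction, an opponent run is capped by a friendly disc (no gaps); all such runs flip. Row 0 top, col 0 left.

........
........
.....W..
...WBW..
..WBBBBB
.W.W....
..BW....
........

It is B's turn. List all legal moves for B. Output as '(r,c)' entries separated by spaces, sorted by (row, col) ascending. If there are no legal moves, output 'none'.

(1,4): no bracket -> illegal
(1,5): flips 2 -> legal
(1,6): flips 1 -> legal
(2,2): flips 1 -> legal
(2,3): flips 1 -> legal
(2,4): flips 1 -> legal
(2,6): flips 1 -> legal
(3,1): no bracket -> illegal
(3,2): flips 1 -> legal
(3,6): flips 1 -> legal
(4,0): flips 1 -> legal
(4,1): flips 1 -> legal
(5,0): no bracket -> illegal
(5,2): no bracket -> illegal
(5,4): no bracket -> illegal
(6,0): no bracket -> illegal
(6,1): no bracket -> illegal
(6,4): flips 1 -> legal
(7,2): no bracket -> illegal
(7,3): flips 2 -> legal
(7,4): no bracket -> illegal

Answer: (1,5) (1,6) (2,2) (2,3) (2,4) (2,6) (3,2) (3,6) (4,0) (4,1) (6,4) (7,3)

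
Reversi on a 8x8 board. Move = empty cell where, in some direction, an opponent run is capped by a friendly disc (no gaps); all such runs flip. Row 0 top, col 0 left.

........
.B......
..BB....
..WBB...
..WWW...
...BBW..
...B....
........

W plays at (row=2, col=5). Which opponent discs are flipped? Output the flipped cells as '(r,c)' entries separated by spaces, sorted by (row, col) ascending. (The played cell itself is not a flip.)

Answer: (3,4)

Derivation:
Dir NW: first cell '.' (not opp) -> no flip
Dir N: first cell '.' (not opp) -> no flip
Dir NE: first cell '.' (not opp) -> no flip
Dir W: first cell '.' (not opp) -> no flip
Dir E: first cell '.' (not opp) -> no flip
Dir SW: opp run (3,4) capped by W -> flip
Dir S: first cell '.' (not opp) -> no flip
Dir SE: first cell '.' (not opp) -> no flip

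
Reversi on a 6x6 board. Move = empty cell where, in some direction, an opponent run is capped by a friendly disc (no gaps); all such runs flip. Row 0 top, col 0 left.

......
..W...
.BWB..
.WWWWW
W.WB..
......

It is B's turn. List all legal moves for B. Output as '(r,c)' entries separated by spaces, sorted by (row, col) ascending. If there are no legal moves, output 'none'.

(0,1): flips 1 -> legal
(0,2): no bracket -> illegal
(0,3): flips 1 -> legal
(1,1): no bracket -> illegal
(1,3): no bracket -> illegal
(2,0): no bracket -> illegal
(2,4): no bracket -> illegal
(2,5): flips 1 -> legal
(3,0): no bracket -> illegal
(4,1): flips 3 -> legal
(4,4): no bracket -> illegal
(4,5): flips 1 -> legal
(5,0): no bracket -> illegal
(5,1): no bracket -> illegal
(5,2): no bracket -> illegal
(5,3): no bracket -> illegal

Answer: (0,1) (0,3) (2,5) (4,1) (4,5)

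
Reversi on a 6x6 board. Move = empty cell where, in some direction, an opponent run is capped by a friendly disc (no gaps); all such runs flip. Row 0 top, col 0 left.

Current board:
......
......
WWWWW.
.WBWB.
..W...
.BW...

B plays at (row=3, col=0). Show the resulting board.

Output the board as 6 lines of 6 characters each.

Place B at (3,0); scan 8 dirs for brackets.
Dir NW: edge -> no flip
Dir N: opp run (2,0), next='.' -> no flip
Dir NE: opp run (2,1), next='.' -> no flip
Dir W: edge -> no flip
Dir E: opp run (3,1) capped by B -> flip
Dir SW: edge -> no flip
Dir S: first cell '.' (not opp) -> no flip
Dir SE: first cell '.' (not opp) -> no flip
All flips: (3,1)

Answer: ......
......
WWWWW.
BBBWB.
..W...
.BW...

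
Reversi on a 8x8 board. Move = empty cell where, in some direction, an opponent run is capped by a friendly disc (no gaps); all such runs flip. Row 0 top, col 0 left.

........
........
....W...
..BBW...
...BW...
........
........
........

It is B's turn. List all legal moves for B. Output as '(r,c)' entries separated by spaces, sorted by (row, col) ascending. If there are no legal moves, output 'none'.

(1,3): no bracket -> illegal
(1,4): no bracket -> illegal
(1,5): flips 1 -> legal
(2,3): no bracket -> illegal
(2,5): flips 1 -> legal
(3,5): flips 1 -> legal
(4,5): flips 1 -> legal
(5,3): no bracket -> illegal
(5,4): no bracket -> illegal
(5,5): flips 1 -> legal

Answer: (1,5) (2,5) (3,5) (4,5) (5,5)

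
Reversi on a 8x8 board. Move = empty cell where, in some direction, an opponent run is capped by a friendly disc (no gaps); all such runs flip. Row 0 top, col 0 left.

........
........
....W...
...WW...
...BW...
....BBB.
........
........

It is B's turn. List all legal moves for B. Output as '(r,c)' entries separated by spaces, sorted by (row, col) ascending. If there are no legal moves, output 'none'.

Answer: (1,4) (2,2) (2,3) (2,5) (4,5)

Derivation:
(1,3): no bracket -> illegal
(1,4): flips 3 -> legal
(1,5): no bracket -> illegal
(2,2): flips 2 -> legal
(2,3): flips 1 -> legal
(2,5): flips 1 -> legal
(3,2): no bracket -> illegal
(3,5): no bracket -> illegal
(4,2): no bracket -> illegal
(4,5): flips 1 -> legal
(5,3): no bracket -> illegal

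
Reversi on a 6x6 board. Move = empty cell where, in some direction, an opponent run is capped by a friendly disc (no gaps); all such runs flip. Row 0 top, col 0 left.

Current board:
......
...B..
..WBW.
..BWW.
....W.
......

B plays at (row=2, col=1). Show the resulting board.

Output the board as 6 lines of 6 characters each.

Place B at (2,1); scan 8 dirs for brackets.
Dir NW: first cell '.' (not opp) -> no flip
Dir N: first cell '.' (not opp) -> no flip
Dir NE: first cell '.' (not opp) -> no flip
Dir W: first cell '.' (not opp) -> no flip
Dir E: opp run (2,2) capped by B -> flip
Dir SW: first cell '.' (not opp) -> no flip
Dir S: first cell '.' (not opp) -> no flip
Dir SE: first cell 'B' (not opp) -> no flip
All flips: (2,2)

Answer: ......
...B..
.BBBW.
..BWW.
....W.
......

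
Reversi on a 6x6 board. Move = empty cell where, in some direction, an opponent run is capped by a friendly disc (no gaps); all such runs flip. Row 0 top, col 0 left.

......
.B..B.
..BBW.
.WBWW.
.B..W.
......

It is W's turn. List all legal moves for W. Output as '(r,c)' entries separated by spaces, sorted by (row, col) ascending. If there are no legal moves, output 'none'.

Answer: (0,0) (0,4) (1,2) (1,3) (2,1) (5,1)

Derivation:
(0,0): flips 2 -> legal
(0,1): no bracket -> illegal
(0,2): no bracket -> illegal
(0,3): no bracket -> illegal
(0,4): flips 1 -> legal
(0,5): no bracket -> illegal
(1,0): no bracket -> illegal
(1,2): flips 1 -> legal
(1,3): flips 2 -> legal
(1,5): no bracket -> illegal
(2,0): no bracket -> illegal
(2,1): flips 2 -> legal
(2,5): no bracket -> illegal
(3,0): no bracket -> illegal
(4,0): no bracket -> illegal
(4,2): no bracket -> illegal
(4,3): no bracket -> illegal
(5,0): no bracket -> illegal
(5,1): flips 1 -> legal
(5,2): no bracket -> illegal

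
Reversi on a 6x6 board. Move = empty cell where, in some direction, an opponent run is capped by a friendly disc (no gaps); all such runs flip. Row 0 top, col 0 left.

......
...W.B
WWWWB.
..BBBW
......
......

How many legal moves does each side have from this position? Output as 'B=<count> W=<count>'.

-- B to move --
(0,2): flips 1 -> legal
(0,3): flips 2 -> legal
(0,4): no bracket -> illegal
(1,0): flips 1 -> legal
(1,1): flips 1 -> legal
(1,2): flips 2 -> legal
(1,4): flips 1 -> legal
(2,5): no bracket -> illegal
(3,0): no bracket -> illegal
(3,1): no bracket -> illegal
(4,4): no bracket -> illegal
(4,5): no bracket -> illegal
B mobility = 6
-- W to move --
(0,4): no bracket -> illegal
(0,5): no bracket -> illegal
(1,4): no bracket -> illegal
(2,5): flips 1 -> legal
(3,1): flips 3 -> legal
(4,1): flips 1 -> legal
(4,2): flips 1 -> legal
(4,3): flips 2 -> legal
(4,4): flips 1 -> legal
(4,5): flips 1 -> legal
W mobility = 7

Answer: B=6 W=7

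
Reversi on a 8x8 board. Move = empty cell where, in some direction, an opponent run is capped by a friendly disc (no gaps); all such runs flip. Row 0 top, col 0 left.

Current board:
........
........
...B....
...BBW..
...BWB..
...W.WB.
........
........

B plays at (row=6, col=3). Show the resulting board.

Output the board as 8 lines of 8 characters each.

Place B at (6,3); scan 8 dirs for brackets.
Dir NW: first cell '.' (not opp) -> no flip
Dir N: opp run (5,3) capped by B -> flip
Dir NE: first cell '.' (not opp) -> no flip
Dir W: first cell '.' (not opp) -> no flip
Dir E: first cell '.' (not opp) -> no flip
Dir SW: first cell '.' (not opp) -> no flip
Dir S: first cell '.' (not opp) -> no flip
Dir SE: first cell '.' (not opp) -> no flip
All flips: (5,3)

Answer: ........
........
...B....
...BBW..
...BWB..
...B.WB.
...B....
........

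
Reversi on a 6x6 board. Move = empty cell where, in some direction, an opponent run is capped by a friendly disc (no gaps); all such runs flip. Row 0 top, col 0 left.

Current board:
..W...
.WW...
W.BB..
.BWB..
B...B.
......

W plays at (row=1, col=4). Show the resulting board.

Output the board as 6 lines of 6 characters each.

Answer: ..W...
.WW.W.
W.BW..
.BWB..
B...B.
......

Derivation:
Place W at (1,4); scan 8 dirs for brackets.
Dir NW: first cell '.' (not opp) -> no flip
Dir N: first cell '.' (not opp) -> no flip
Dir NE: first cell '.' (not opp) -> no flip
Dir W: first cell '.' (not opp) -> no flip
Dir E: first cell '.' (not opp) -> no flip
Dir SW: opp run (2,3) capped by W -> flip
Dir S: first cell '.' (not opp) -> no flip
Dir SE: first cell '.' (not opp) -> no flip
All flips: (2,3)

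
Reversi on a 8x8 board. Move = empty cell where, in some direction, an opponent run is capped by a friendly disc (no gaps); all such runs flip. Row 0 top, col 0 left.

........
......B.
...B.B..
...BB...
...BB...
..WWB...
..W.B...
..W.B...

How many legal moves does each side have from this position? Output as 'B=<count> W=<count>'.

Answer: B=5 W=5

Derivation:
-- B to move --
(4,1): no bracket -> illegal
(4,2): flips 1 -> legal
(5,1): flips 2 -> legal
(6,1): flips 1 -> legal
(6,3): flips 1 -> legal
(7,1): flips 2 -> legal
(7,3): no bracket -> illegal
B mobility = 5
-- W to move --
(0,5): no bracket -> illegal
(0,6): no bracket -> illegal
(0,7): flips 4 -> legal
(1,2): no bracket -> illegal
(1,3): flips 3 -> legal
(1,4): no bracket -> illegal
(1,5): no bracket -> illegal
(1,7): no bracket -> illegal
(2,2): no bracket -> illegal
(2,4): no bracket -> illegal
(2,6): no bracket -> illegal
(2,7): no bracket -> illegal
(3,2): no bracket -> illegal
(3,5): flips 1 -> legal
(3,6): no bracket -> illegal
(4,2): no bracket -> illegal
(4,5): no bracket -> illegal
(5,5): flips 1 -> legal
(6,3): no bracket -> illegal
(6,5): no bracket -> illegal
(7,3): no bracket -> illegal
(7,5): flips 1 -> legal
W mobility = 5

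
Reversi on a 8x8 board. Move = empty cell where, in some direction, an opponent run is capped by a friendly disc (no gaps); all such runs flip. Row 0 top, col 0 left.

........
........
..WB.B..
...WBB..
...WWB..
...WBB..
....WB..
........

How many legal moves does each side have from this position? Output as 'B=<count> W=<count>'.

-- B to move --
(1,1): flips 3 -> legal
(1,2): no bracket -> illegal
(1,3): no bracket -> illegal
(2,1): flips 1 -> legal
(2,4): no bracket -> illegal
(3,1): no bracket -> illegal
(3,2): flips 2 -> legal
(4,2): flips 2 -> legal
(5,2): flips 2 -> legal
(6,2): flips 2 -> legal
(6,3): flips 4 -> legal
(7,3): flips 1 -> legal
(7,4): flips 1 -> legal
(7,5): no bracket -> illegal
B mobility = 9
-- W to move --
(1,2): no bracket -> illegal
(1,3): flips 1 -> legal
(1,4): no bracket -> illegal
(1,5): no bracket -> illegal
(1,6): flips 2 -> legal
(2,4): flips 2 -> legal
(2,6): flips 1 -> legal
(3,2): no bracket -> illegal
(3,6): flips 2 -> legal
(4,6): flips 2 -> legal
(5,6): flips 2 -> legal
(6,3): no bracket -> illegal
(6,6): flips 2 -> legal
(7,4): no bracket -> illegal
(7,5): no bracket -> illegal
(7,6): flips 2 -> legal
W mobility = 9

Answer: B=9 W=9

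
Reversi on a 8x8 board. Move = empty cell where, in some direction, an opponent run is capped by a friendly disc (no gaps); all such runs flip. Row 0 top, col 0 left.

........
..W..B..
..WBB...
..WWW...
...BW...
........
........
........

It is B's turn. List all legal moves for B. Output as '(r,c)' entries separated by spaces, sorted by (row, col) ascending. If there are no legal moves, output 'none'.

Answer: (0,1) (2,1) (2,5) (4,1) (4,2) (4,5) (5,4)

Derivation:
(0,1): flips 1 -> legal
(0,2): no bracket -> illegal
(0,3): no bracket -> illegal
(1,1): no bracket -> illegal
(1,3): no bracket -> illegal
(2,1): flips 2 -> legal
(2,5): flips 1 -> legal
(3,1): no bracket -> illegal
(3,5): no bracket -> illegal
(4,1): flips 1 -> legal
(4,2): flips 1 -> legal
(4,5): flips 2 -> legal
(5,3): no bracket -> illegal
(5,4): flips 2 -> legal
(5,5): no bracket -> illegal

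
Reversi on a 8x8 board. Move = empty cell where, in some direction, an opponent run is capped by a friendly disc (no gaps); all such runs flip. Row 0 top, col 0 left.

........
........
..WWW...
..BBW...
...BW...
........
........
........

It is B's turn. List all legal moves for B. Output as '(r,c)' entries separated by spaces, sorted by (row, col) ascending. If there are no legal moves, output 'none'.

(1,1): flips 1 -> legal
(1,2): flips 1 -> legal
(1,3): flips 1 -> legal
(1,4): flips 1 -> legal
(1,5): flips 1 -> legal
(2,1): no bracket -> illegal
(2,5): flips 1 -> legal
(3,1): no bracket -> illegal
(3,5): flips 1 -> legal
(4,5): flips 1 -> legal
(5,3): no bracket -> illegal
(5,4): no bracket -> illegal
(5,5): flips 1 -> legal

Answer: (1,1) (1,2) (1,3) (1,4) (1,5) (2,5) (3,5) (4,5) (5,5)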